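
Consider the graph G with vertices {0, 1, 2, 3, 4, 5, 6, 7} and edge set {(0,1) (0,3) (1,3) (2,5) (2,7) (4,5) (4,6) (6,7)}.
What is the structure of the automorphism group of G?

G has two connected components, {2, 4, 5, 6, 7} and {0, 1, 3}; each is 2-regular, so G = C_5 ⊔ C_3. The components are non-isomorphic (different sizes), so Aut(G) = Aut(C_3) × Aut(C_5) = D_3 × D_5 of order 6·10 = 60.

D_3 × D_5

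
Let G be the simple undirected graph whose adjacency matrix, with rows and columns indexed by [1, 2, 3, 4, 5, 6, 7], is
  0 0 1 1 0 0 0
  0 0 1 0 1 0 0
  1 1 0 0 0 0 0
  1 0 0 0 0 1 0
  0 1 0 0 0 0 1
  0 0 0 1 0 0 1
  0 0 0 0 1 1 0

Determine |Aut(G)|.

14

G is 2-regular and connected on 7 vertices, i.e. the cycle C_7. C_7 has 7 rotations and 7 reflections, so Aut(C_7) ≅ D_7 of order 14.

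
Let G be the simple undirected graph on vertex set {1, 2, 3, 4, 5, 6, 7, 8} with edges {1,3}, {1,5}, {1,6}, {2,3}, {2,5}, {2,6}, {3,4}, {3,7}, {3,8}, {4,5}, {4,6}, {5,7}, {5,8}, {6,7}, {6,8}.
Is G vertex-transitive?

No

Automorphisms preserve degree, but G has vertices of degree 3 and vertices of degree 5; no automorphism maps one to the other, so G is not vertex-transitive.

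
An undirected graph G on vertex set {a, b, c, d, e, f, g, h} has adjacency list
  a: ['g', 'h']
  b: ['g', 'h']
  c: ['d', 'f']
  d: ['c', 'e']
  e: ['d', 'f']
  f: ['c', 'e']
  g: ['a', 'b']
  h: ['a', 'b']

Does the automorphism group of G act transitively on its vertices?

Yes

G has two connected components, {c, d, e, f} and {a, b, g, h}; each is 2-regular, so G = C_4 ⊔ C_4. With two isomorphic components, Aut(G) = Aut(C_4) ≀ S_2 = (D_4 × D_4) ⋊ Z_2: permute each cycle by D_4, then optionally swap the two cycles. Order 2·(2·4)² = 128. Under this action every vertex can be carried to every other, so G is vertex-transitive.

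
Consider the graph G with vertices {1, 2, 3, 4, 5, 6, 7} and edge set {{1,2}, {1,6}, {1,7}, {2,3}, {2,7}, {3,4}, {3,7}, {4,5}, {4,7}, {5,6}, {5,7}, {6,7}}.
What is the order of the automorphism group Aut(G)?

12

Vertex 7 is the unique vertex of degree 6; the remaining 6 vertices each have degree 3 and induce a cycle, so G is the wheel on 7 vertices with hub 7. With the hub fixed, the remaining symmetry is that of the rim cycle C_6, giving the dihedral group D_6.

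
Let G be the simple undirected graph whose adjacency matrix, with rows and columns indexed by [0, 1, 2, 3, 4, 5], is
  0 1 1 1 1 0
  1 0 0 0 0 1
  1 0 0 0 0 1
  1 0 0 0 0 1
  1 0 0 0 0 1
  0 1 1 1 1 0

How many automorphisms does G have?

The vertices split by degree into {0, 5} (degree 4) and {1, 2, 3, 4} (degree 2); every edge runs between the two parts, so G is the complete bipartite graph K_{2,4}. Automorphisms preserve the bipartition setwise (since the parts differ in size) and act as S_2 × S_4 within it; |Aut| = 48.

48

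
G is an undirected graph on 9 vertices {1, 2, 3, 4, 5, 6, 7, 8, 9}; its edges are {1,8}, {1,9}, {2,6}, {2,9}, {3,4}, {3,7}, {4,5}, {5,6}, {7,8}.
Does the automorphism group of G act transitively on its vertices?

Yes

Every vertex has degree 2 and the graph is connected, so G is the 9-cycle C_9. The automorphisms of the 9-cycle are exactly the symmetries of a regular 9-gon: the dihedral group D_9, |D_9| = 18. Under this action every vertex can be carried to every other, so G is vertex-transitive.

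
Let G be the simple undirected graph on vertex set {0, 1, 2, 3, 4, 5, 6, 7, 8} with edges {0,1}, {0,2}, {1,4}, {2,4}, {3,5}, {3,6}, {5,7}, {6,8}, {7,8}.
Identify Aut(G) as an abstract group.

G has two connected components, {3, 5, 6, 7, 8} and {0, 1, 2, 4}; each is 2-regular, so G = C_5 ⊔ C_4. The components are non-isomorphic (different sizes), so Aut(G) = Aut(C_5) × Aut(C_4) = D_5 × D_4 of order 10·8 = 80.

D_5 × D_4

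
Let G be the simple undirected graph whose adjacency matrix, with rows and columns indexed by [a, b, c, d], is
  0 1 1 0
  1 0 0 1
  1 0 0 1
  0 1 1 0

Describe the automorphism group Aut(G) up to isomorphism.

S_2 ≀ Z_2

G is 2-regular and bipartite with parts {b, c} and {a, d} (each part is independent and every cross-pair is an edge), so G = K_{2,2}. Aut(K_{2,2}) is the wreath product S_2 ≀ Z_2: permute within each part, then optionally swap the parts; |Aut| = 2·(2!)² = 8.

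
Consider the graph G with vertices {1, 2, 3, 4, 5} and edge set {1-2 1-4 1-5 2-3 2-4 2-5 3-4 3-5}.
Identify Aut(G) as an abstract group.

Vertex 2 is the unique vertex of degree 4; the remaining 4 vertices each have degree 3 and induce a cycle, so G is the wheel on 5 vertices with hub 2. With the hub fixed, the remaining symmetry is that of the rim cycle C_4, giving the dihedral group D_4.

the dihedral group of order 8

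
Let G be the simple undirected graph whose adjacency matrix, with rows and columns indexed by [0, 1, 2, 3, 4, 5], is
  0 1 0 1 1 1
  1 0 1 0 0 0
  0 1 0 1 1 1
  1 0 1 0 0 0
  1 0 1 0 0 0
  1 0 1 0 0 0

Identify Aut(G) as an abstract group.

The vertices split by degree into {0, 2} (degree 4) and {1, 3, 4, 5} (degree 2); every edge runs between the two parts, so G is the complete bipartite graph K_{2,4}. Automorphisms preserve the bipartition setwise (since the parts differ in size) and act as S_2 × S_4 within it; |Aut| = 48.

S_2 × S_4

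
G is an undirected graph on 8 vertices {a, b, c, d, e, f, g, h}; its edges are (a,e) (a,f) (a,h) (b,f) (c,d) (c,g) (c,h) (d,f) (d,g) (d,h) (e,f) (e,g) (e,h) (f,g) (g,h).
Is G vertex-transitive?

No

Vertex b is the only vertex of degree 1, so every automorphism fixes it; G is not vertex-transitive.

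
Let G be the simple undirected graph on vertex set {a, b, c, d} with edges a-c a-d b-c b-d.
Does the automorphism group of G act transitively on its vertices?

Yes

G is 2-regular and bipartite on 2^2 = 4 vertices with girth 4; it is the hypercube graph Q_2. Aut(Q_2) consists of the signed permutations of the 2 coordinate axes: 2! permutations times 2^2 sign flips, so |Aut| = 2^2·2! = 8. Under this action every vertex can be carried to every other, so G is vertex-transitive.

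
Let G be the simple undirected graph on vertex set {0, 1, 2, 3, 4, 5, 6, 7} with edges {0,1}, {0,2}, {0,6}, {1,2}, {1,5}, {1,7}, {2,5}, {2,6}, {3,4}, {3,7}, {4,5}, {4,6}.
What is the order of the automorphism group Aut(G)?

The degree sequence is [3, 4, 4, 2, 3, 3, 3, 2]. Checking the degree-preserving permutations of the vertex set shows that none except the identity preserves every edge, so Aut(G) is trivial.

1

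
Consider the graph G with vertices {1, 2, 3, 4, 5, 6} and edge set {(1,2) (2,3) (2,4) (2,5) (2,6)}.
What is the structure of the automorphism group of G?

Vertex 2 has degree 5 and every other vertex has degree 1, so G is the star K_{1,5} with centre 2. Any automorphism fixes the centre and permutes the 5 leaves freely, so Aut(G) ≅ S_5 of order 5! = 120.

S_5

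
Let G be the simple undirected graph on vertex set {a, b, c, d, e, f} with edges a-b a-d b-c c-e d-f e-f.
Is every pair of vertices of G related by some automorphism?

Yes

G is 2-regular and connected on 6 vertices, i.e. the cycle C_6. The automorphisms of the 6-cycle are exactly the symmetries of a regular 6-gon: the dihedral group D_6, |D_6| = 12. Under this action every vertex can be carried to every other, so G is vertex-transitive.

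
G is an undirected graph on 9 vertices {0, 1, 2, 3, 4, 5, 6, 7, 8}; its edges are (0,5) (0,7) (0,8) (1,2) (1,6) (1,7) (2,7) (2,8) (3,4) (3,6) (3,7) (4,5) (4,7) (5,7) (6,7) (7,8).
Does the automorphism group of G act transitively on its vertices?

No

Vertex 7 is the only vertex of degree 8, so every automorphism fixes it; G is not vertex-transitive.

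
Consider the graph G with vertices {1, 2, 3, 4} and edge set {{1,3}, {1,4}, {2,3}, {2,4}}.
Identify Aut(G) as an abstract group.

Every vertex has degree 2 and the graph is connected, so G is the 4-cycle C_4. C_4 has 4 rotations and 4 reflections, so Aut(C_4) ≅ D_4 of order 8.

D_4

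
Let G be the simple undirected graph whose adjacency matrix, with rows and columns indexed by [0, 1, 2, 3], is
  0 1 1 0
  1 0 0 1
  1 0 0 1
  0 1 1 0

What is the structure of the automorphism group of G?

the dihedral group of order 8

G is 2-regular and bipartite on 2^2 = 4 vertices with girth 4; it is the hypercube graph Q_2. The symmetry group of the 2-cube is the hyperoctahedral group B_2 = Z_2 ≀ S_2, of order 2^2·2! = 8.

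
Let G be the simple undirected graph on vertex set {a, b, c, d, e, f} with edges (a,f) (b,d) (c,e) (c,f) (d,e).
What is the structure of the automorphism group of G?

The degree sequence is [1, 1, 2, 2, 2, 2]; the two degree-1 vertices a and b are the ends of a path, so G = P_6. The only nontrivial automorphism of a path is the end-to-end reflection, so Aut(G) ≅ Z_2.

Z_2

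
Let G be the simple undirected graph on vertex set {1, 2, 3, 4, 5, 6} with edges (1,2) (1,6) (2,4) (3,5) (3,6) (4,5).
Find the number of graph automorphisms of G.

Every vertex has degree 2 and the graph is connected, so G is the 6-cycle C_6. C_6 has 6 rotations and 6 reflections, so Aut(C_6) ≅ D_6 of order 12.

12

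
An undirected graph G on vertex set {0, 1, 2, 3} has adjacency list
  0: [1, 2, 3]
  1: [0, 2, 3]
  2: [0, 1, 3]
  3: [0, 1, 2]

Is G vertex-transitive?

Every vertex has degree 3, so G is the complete graph K_4. Any permutation of the 4 vertices preserves K_4, so Aut(K_4) = S_4 of order 4! = 24. This group acts transitively on the 4 vertices.

Yes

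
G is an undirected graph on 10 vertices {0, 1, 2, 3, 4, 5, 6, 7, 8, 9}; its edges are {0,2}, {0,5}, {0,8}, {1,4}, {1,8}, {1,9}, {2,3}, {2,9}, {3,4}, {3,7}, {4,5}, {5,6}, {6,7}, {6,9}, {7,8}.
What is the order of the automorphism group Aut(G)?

G is 3-regular on 10 vertices with no triangles and no 4-cycles (girth 5): this is the Petersen graph. It is a classical fact that the Petersen graph has automorphism group S_5 (order 120), arising from its description as the Kneser graph K(5,2).

120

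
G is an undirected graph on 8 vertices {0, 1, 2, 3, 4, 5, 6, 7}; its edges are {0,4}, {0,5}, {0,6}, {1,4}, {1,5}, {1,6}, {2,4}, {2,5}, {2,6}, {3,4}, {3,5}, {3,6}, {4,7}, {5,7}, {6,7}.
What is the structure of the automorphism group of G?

S_3 × S_5

The vertices split by degree into {4, 5, 6} (degree 5) and {0, 1, 2, 3, 7} (degree 3); every edge runs between the two parts, so G is the complete bipartite graph K_{3,5}. Automorphisms preserve the bipartition setwise (since the parts differ in size) and act as S_3 × S_5 within it; |Aut| = 720.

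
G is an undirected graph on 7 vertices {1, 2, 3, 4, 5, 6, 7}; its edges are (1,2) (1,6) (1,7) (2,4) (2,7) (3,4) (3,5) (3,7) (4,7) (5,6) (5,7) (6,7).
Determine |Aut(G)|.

Vertex 7 is the unique vertex of degree 6; the remaining 6 vertices each have degree 3 and induce a cycle, so G is the wheel on 7 vertices with hub 7. With the hub fixed, the remaining symmetry is that of the rim cycle C_6, giving the dihedral group D_6.

12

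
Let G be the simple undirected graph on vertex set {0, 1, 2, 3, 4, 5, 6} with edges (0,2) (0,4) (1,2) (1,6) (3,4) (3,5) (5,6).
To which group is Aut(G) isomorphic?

Every vertex has degree 2 and the graph is connected, so G is the 7-cycle C_7. C_7 has 7 rotations and 7 reflections, so Aut(C_7) ≅ D_7 of order 14.

the dihedral group of order 14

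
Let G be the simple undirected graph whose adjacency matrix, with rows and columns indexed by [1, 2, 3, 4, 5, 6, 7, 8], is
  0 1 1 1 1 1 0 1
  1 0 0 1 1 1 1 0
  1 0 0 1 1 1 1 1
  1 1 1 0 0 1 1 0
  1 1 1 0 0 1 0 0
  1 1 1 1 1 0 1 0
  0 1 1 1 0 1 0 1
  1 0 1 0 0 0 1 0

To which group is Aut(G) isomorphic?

The degree sequence is [6, 5, 6, 5, 4, 6, 5, 3]. Checking the degree-preserving permutations of the vertex set shows that none except the identity preserves every edge, so Aut(G) is trivial.

{e}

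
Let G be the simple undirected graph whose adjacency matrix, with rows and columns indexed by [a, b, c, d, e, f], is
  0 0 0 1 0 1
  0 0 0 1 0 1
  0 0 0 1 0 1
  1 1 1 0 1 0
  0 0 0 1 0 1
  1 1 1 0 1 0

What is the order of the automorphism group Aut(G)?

48

The vertices split by degree into {d, f} (degree 4) and {a, b, c, e} (degree 2); every edge runs between the two parts, so G is the complete bipartite graph K_{2,4}. Automorphisms preserve the bipartition setwise (since the parts differ in size) and act as S_4 × S_2 within it; |Aut| = 48.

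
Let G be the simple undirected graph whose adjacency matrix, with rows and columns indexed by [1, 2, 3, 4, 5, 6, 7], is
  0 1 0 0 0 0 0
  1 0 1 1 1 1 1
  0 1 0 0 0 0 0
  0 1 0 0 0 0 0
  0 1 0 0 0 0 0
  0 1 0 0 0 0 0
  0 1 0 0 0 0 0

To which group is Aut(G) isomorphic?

S_6

Vertex 2 has degree 6 and every other vertex has degree 1, so G is the star K_{1,6} with centre 2. Any automorphism fixes the centre and permutes the 6 leaves freely, so Aut(G) ≅ S_6 of order 6! = 720.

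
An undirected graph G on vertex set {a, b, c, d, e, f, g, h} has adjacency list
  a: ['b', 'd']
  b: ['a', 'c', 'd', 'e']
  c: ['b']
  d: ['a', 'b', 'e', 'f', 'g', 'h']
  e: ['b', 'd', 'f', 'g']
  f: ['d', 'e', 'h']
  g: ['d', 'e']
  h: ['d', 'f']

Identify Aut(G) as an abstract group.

The degree sequence is [2, 4, 1, 6, 4, 3, 2, 2]. Checking the degree-preserving permutations of the vertex set shows that none except the identity preserves every edge, so Aut(G) is trivial.

1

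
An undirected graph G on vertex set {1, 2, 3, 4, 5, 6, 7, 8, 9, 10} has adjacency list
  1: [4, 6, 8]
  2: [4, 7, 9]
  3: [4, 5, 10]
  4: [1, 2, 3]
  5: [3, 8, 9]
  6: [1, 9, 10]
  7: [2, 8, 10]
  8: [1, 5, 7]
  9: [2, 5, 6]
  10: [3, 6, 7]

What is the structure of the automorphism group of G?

S_5

G is 3-regular on 10 vertices with no triangles and no 4-cycles (girth 5): this is the Petersen graph. Viewing the Petersen graph as the Kneser graph K(5,2) — vertices are 2-subsets of {1,…,5}, edges join disjoint pairs — its automorphisms are exactly the permutations of the 5-element set, so Aut ≅ S_5 of order 120.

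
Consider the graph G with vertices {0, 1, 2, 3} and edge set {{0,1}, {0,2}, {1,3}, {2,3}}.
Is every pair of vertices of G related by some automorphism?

Yes

Every vertex has degree 2 and the graph is connected, so G is the 4-cycle C_4. C_4 has 4 rotations and 4 reflections, so Aut(C_4) ≅ D_4 of order 8. Under this action every vertex can be carried to every other, so G is vertex-transitive.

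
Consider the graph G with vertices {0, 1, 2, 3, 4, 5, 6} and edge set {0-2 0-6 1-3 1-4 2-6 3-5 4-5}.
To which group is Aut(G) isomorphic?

D_3 × D_4

G has two connected components, {1, 3, 4, 5} and {0, 2, 6}; each is 2-regular, so G = C_4 ⊔ C_3. No automorphism exchanges components of different sizes, hence Aut(G) is the direct product D_3 × D_4, order 48.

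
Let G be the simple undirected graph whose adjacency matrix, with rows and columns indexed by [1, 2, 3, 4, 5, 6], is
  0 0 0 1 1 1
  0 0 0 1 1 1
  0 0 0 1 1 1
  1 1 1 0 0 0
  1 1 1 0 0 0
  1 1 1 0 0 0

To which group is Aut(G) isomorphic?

G is 3-regular and bipartite with parts {4, 5, 6} and {1, 2, 3} (each part is independent and every cross-pair is an edge), so G = K_{3,3}. Each part can be permuted independently (S_3 × S_3) and the two equal-size parts can also be swapped, giving (S_3 × S_3) ⋊ Z_2 of order 2·(3!)² = 72.

(S_3 × S_3) ⋊ Z_2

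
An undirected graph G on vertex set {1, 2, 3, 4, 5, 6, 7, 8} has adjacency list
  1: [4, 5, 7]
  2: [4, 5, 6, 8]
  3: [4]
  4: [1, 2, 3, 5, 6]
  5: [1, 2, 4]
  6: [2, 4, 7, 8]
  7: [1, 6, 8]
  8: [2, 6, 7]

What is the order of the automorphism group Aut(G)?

The degree sequence is [3, 4, 1, 5, 3, 4, 3, 3]. Checking the degree-preserving permutations of the vertex set shows that none except the identity preserves every edge, so Aut(G) is trivial.

1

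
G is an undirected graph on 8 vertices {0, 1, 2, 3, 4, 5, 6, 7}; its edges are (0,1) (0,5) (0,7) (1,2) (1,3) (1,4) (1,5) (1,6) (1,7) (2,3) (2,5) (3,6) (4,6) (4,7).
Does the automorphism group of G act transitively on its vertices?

No

Vertex 1 is the only vertex of degree 7, so every automorphism fixes it; G is not vertex-transitive.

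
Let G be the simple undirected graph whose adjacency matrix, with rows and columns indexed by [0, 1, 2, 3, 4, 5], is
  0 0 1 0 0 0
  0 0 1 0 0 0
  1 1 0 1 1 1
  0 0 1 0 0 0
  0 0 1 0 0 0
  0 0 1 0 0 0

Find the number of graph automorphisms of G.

Vertex 2 has degree 5 and every other vertex has degree 1, so G is the star K_{1,5} with centre 2. Any automorphism fixes the centre and permutes the 5 leaves freely, so Aut(G) ≅ S_5 of order 5! = 120.

120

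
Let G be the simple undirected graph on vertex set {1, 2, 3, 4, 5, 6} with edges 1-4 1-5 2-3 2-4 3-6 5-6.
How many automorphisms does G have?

12

Every vertex has degree 2 and the graph is connected, so G is the 6-cycle C_6. C_6 has 6 rotations and 6 reflections, so Aut(C_6) ≅ D_6 of order 12.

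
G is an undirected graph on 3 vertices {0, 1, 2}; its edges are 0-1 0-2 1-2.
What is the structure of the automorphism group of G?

the symmetric group on 3 letters

Every vertex has degree 2, so G is the complete graph K_3. Every bijection on the vertex set is an automorphism of K_3; hence Aut(K_3) ≅ S_3, order 6.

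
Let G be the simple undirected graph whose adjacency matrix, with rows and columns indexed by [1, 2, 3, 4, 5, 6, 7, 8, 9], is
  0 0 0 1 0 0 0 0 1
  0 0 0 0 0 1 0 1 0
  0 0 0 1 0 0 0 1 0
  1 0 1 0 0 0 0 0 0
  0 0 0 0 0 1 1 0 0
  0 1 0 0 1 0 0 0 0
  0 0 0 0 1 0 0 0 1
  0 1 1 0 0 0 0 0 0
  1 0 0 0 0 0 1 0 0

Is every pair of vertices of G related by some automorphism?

G is 2-regular and connected on 9 vertices, i.e. the cycle C_9. C_9 has 9 rotations and 9 reflections, so Aut(C_9) ≅ D_9 of order 18. Under this action every vertex can be carried to every other, so G is vertex-transitive.

Yes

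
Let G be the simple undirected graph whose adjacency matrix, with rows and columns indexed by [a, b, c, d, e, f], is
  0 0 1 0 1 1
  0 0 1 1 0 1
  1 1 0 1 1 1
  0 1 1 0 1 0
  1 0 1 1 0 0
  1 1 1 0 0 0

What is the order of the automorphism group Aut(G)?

10

Vertex c is the unique vertex of degree 5; the remaining 5 vertices each have degree 3 and induce a cycle, so G is the wheel on 6 vertices with hub c. With the hub fixed, the remaining symmetry is that of the rim cycle C_5, giving the dihedral group D_5.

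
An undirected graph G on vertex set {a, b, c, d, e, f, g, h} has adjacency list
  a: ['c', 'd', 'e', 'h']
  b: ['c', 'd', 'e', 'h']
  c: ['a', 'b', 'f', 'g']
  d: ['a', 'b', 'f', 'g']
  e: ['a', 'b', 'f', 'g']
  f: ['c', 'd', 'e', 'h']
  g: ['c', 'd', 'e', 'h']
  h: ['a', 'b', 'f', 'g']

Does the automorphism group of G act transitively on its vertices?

Yes

G is 4-regular and bipartite with parts {a, b, f, g} and {c, d, e, h} (each part is independent and every cross-pair is an edge), so G = K_{4,4}. Each part can be permuted independently (S_4 × S_4) and the two equal-size parts can also be swapped, giving (S_4 × S_4) ⋊ Z_2 of order 2·(4!)² = 1152. Under this action every vertex can be carried to every other, so G is vertex-transitive.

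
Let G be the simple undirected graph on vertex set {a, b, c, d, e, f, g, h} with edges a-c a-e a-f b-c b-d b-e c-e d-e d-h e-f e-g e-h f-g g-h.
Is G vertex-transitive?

No

Vertex e is the only vertex of degree 7, so every automorphism fixes it; G is not vertex-transitive.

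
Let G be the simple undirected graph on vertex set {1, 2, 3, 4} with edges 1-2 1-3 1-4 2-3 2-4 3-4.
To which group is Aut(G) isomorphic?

All 4 vertices are pairwise adjacent: G = K_4. Every bijection on the vertex set is an automorphism of K_4; hence Aut(K_4) ≅ S_4, order 24.

the symmetric group on 4 letters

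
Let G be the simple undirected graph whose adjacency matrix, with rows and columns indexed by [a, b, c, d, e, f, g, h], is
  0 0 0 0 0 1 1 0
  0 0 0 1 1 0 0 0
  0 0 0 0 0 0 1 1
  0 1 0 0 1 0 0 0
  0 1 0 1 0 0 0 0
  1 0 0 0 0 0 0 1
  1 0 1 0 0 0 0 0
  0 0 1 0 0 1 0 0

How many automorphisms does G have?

G has two connected components, {a, c, f, g, h} and {b, d, e}; each is 2-regular, so G = C_5 ⊔ C_3. No automorphism exchanges components of different sizes, hence Aut(G) is the direct product D_5 × D_3, order 60.

60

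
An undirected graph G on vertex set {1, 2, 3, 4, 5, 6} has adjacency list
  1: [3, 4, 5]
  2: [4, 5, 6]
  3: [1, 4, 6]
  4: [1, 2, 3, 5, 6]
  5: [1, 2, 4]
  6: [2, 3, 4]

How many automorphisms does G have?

10

Vertex 4 is the unique vertex of degree 5; the remaining 5 vertices each have degree 3 and induce a cycle, so G is the wheel on 6 vertices with hub 4. With the hub fixed, the remaining symmetry is that of the rim cycle C_5, giving the dihedral group D_5.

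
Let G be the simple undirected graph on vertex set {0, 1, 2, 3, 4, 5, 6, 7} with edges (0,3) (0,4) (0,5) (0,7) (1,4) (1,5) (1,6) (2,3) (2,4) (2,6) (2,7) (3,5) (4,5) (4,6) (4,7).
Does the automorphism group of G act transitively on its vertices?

Vertex 4 is the only vertex of degree 6, so every automorphism fixes it; G is not vertex-transitive.

No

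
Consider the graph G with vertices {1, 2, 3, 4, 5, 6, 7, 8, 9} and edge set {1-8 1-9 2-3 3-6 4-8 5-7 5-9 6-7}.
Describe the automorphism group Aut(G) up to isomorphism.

Z_2

The degree sequence is [2, 1, 2, 1, 2, 2, 2, 2, 2]; the two degree-1 vertices 2 and 4 are the ends of a path, so G = P_9. A path has exactly one nontrivial symmetry — reversal — giving Aut(G) of order 2.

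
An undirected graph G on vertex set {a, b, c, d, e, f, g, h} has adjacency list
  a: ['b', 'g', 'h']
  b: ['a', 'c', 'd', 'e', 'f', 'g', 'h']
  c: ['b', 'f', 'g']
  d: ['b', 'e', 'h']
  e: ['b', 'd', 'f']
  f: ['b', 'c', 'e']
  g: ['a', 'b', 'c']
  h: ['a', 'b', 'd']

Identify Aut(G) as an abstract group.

Vertex b is the unique vertex of degree 7; the remaining 7 vertices each have degree 3 and induce a cycle, so G is the wheel on 8 vertices with hub b. With the hub fixed, the remaining symmetry is that of the rim cycle C_7, giving the dihedral group D_7.

D_7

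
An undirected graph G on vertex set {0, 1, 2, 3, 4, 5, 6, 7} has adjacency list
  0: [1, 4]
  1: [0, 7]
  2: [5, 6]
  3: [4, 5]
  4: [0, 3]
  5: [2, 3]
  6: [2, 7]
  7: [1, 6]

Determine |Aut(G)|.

Every vertex has degree 2 and the graph is connected, so G is the 8-cycle C_8. C_8 has 8 rotations and 8 reflections, so Aut(C_8) ≅ D_8 of order 16.

16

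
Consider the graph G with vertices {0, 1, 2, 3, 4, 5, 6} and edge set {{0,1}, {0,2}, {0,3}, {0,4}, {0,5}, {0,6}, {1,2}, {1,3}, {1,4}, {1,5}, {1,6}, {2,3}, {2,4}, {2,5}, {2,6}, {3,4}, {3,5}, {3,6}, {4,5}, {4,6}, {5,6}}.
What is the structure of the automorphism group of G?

the symmetric group on 7 letters

All 7 vertices are pairwise adjacent: G = K_7. Every bijection on the vertex set is an automorphism of K_7; hence Aut(K_7) ≅ S_7, order 5040.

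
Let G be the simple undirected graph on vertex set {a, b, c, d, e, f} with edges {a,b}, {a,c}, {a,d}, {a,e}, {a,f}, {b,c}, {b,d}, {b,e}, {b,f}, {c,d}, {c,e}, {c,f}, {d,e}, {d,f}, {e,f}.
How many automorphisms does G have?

720

Every vertex has degree 5, so G is the complete graph K_6. Every bijection on the vertex set is an automorphism of K_6; hence Aut(K_6) ≅ S_6, order 720.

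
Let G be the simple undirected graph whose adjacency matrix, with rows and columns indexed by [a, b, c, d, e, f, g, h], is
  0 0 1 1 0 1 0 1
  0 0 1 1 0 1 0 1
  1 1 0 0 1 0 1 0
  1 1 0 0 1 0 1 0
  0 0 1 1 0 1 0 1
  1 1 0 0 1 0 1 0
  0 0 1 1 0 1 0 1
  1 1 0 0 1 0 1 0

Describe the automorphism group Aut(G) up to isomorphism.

G is 4-regular and bipartite with parts {a, b, e, g} and {c, d, f, h} (each part is independent and every cross-pair is an edge), so G = K_{4,4}. Each part can be permuted independently (S_4 × S_4) and the two equal-size parts can also be swapped, giving (S_4 × S_4) ⋊ Z_2 of order 2·(4!)² = 1152.

S_4 ≀ Z_2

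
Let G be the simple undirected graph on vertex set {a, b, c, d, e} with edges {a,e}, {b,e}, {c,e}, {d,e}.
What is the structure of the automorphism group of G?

Vertex e has degree 4 and every other vertex has degree 1, so G is the star K_{1,4} with centre e. Any automorphism fixes the centre and permutes the 4 leaves freely, so Aut(G) ≅ S_4 of order 4! = 24.

the symmetric group on 4 letters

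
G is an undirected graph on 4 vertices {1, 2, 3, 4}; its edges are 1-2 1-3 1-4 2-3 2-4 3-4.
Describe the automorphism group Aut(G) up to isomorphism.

Every vertex has degree 3, so G is the complete graph K_4. Every bijection on the vertex set is an automorphism of K_4; hence Aut(K_4) ≅ S_4, order 24.

S_4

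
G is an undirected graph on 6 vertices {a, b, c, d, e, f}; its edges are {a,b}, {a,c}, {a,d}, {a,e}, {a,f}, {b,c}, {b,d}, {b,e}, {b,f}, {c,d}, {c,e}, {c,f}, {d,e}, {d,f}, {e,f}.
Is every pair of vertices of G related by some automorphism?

Every vertex has degree 5, so G is the complete graph K_6. Every bijection on the vertex set is an automorphism of K_6; hence Aut(K_6) ≅ S_6, order 720. Under this action every vertex can be carried to every other, so G is vertex-transitive.

Yes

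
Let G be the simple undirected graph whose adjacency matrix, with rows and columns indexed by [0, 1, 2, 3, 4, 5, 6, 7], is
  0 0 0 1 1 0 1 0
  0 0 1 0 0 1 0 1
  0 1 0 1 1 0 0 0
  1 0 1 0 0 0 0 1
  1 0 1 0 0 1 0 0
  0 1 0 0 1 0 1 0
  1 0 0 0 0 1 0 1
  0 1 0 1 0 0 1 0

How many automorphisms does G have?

48

G is 3-regular and bipartite on 2^3 = 8 vertices with girth 4; it is the hypercube graph Q_3. Aut(Q_3) consists of the signed permutations of the 3 coordinate axes: 3! permutations times 2^3 sign flips, so |Aut| = 2^3·3! = 48.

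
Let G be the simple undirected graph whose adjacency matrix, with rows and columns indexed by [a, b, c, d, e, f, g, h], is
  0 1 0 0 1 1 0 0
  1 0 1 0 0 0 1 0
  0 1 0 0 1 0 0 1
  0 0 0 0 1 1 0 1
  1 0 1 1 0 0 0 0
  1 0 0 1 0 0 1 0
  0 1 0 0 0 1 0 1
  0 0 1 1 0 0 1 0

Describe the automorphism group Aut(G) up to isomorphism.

G is 3-regular and bipartite on 2^3 = 8 vertices with girth 4; it is the hypercube graph Q_3. Aut(Q_3) consists of the signed permutations of the 3 coordinate axes: 3! permutations times 2^3 sign flips, so |Aut| = 2^3·3! = 48.

the hyperoctahedral group B_3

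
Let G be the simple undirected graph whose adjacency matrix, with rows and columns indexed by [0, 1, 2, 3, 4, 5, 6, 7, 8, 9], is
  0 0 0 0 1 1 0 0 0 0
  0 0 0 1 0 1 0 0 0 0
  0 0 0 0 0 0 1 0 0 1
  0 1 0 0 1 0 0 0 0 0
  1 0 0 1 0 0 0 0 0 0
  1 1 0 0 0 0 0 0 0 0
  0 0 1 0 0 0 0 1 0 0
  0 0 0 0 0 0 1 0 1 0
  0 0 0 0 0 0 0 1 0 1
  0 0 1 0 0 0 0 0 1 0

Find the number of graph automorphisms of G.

200

G has two connected components, {2, 6, 7, 8, 9} and {0, 1, 3, 4, 5}; each is 2-regular, so G = C_5 ⊔ C_5. Aut of a disjoint union of two copies of C_5 is the wreath product D_5 ≀ Z_2, of order 2·10² = 200.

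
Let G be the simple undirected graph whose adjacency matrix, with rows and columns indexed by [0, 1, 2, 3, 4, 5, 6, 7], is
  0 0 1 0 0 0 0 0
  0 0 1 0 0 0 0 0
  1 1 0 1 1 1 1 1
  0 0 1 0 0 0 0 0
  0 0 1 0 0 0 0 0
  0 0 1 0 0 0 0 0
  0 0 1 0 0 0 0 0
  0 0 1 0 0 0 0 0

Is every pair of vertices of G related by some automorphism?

Vertex 2 is the only vertex of degree 7, so every automorphism fixes it; G is not vertex-transitive.

No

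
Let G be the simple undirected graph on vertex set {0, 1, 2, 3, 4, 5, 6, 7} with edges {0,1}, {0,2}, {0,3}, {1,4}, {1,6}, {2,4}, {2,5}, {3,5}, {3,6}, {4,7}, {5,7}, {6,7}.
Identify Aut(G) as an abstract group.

G is 3-regular and bipartite on 2^3 = 8 vertices with girth 4; it is the hypercube graph Q_3. The symmetry group of the 3-cube is the hyperoctahedral group B_3 = Z_2 ≀ S_3, of order 2^3·3! = 48.

Z_2^3 ⋊ S_3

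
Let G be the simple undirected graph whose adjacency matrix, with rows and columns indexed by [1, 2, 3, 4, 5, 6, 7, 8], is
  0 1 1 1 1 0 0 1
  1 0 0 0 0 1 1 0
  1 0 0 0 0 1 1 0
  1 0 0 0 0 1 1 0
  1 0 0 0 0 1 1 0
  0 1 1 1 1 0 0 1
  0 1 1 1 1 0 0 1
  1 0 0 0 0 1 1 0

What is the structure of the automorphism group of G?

S_5 × S_3

The vertices split by degree into {1, 6, 7} (degree 5) and {2, 3, 4, 5, 8} (degree 3); every edge runs between the two parts, so G is the complete bipartite graph K_{3,5}. Automorphisms preserve the bipartition setwise (since the parts differ in size) and act as S_5 × S_3 within it; |Aut| = 720.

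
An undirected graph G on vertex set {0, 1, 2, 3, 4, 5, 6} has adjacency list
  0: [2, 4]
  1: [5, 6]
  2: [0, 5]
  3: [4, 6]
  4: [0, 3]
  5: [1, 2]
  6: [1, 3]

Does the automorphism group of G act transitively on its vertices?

Every vertex has degree 2 and the graph is connected, so G is the 7-cycle C_7. The automorphisms of the 7-cycle are exactly the symmetries of a regular 7-gon: the dihedral group D_7, |D_7| = 14. Under this action every vertex can be carried to every other, so G is vertex-transitive.

Yes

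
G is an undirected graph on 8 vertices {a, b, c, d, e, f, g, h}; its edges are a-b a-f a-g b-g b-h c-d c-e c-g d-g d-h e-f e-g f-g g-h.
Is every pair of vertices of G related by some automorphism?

No

Vertex g is the only vertex of degree 7, so every automorphism fixes it; G is not vertex-transitive.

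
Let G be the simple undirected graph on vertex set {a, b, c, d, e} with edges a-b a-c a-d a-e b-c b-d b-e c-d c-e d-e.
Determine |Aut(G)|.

120

All 5 vertices are pairwise adjacent: G = K_5. Every bijection on the vertex set is an automorphism of K_5; hence Aut(K_5) ≅ S_5, order 120.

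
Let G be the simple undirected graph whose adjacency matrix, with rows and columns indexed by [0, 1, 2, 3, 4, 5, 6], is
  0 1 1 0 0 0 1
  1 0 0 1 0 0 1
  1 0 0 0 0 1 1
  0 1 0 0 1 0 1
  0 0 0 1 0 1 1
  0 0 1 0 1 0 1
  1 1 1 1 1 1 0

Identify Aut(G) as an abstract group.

the dihedral group of order 12

Vertex 6 is the unique vertex of degree 6; the remaining 6 vertices each have degree 3 and induce a cycle, so G is the wheel on 7 vertices with hub 6. With the hub fixed, the remaining symmetry is that of the rim cycle C_6, giving the dihedral group D_6.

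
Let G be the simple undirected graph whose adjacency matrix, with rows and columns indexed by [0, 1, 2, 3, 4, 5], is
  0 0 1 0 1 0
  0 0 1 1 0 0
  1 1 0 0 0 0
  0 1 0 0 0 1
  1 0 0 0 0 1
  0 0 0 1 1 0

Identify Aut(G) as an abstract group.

D_6

G is 2-regular and connected on 6 vertices, i.e. the cycle C_6. The automorphisms of the 6-cycle are exactly the symmetries of a regular 6-gon: the dihedral group D_6, |D_6| = 12.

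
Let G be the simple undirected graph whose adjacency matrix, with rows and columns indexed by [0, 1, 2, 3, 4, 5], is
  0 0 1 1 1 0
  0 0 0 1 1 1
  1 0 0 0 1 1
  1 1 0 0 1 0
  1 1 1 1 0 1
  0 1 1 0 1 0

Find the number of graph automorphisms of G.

Vertex 4 is the unique vertex of degree 5; the remaining 5 vertices each have degree 3 and induce a cycle, so G is the wheel on 6 vertices with hub 4. With the hub fixed, the remaining symmetry is that of the rim cycle C_5, giving the dihedral group D_5.

10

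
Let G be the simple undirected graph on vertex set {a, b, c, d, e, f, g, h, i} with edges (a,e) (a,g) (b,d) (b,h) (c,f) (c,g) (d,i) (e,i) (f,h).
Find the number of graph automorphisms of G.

G is 2-regular and connected on 9 vertices, i.e. the cycle C_9. C_9 has 9 rotations and 9 reflections, so Aut(C_9) ≅ D_9 of order 18.

18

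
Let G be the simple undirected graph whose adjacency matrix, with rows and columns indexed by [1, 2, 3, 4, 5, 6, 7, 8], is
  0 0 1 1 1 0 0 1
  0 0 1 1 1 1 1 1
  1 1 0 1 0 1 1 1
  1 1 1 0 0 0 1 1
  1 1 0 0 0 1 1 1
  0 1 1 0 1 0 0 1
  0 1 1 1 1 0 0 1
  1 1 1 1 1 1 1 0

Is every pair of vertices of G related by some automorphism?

No

Vertex 8 is the only vertex of degree 7, so every automorphism fixes it; G is not vertex-transitive.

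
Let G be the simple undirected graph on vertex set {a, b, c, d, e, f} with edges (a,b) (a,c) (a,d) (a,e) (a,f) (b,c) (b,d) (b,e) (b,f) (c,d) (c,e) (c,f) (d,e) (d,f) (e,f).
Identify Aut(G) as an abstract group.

the symmetric group on 6 letters

Every vertex has degree 5, so G is the complete graph K_6. Every bijection on the vertex set is an automorphism of K_6; hence Aut(K_6) ≅ S_6, order 720.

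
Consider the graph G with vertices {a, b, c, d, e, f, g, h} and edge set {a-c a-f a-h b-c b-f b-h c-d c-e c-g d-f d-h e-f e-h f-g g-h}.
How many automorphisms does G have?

720

The vertices split by degree into {c, f, h} (degree 5) and {a, b, d, e, g} (degree 3); every edge runs between the two parts, so G is the complete bipartite graph K_{3,5}. Automorphisms preserve the bipartition setwise (since the parts differ in size) and act as S_5 × S_3 within it; |Aut| = 720.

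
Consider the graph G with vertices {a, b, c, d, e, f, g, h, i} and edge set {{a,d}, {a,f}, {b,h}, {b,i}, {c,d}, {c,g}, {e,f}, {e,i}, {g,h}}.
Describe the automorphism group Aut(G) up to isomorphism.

G is 2-regular and connected on 9 vertices, i.e. the cycle C_9. The automorphisms of the 9-cycle are exactly the symmetries of a regular 9-gon: the dihedral group D_9, |D_9| = 18.

D_9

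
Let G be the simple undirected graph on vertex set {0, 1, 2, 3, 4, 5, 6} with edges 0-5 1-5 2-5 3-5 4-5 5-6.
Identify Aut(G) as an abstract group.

S_6

Vertex 5 has degree 6 and every other vertex has degree 1, so G is the star K_{1,6} with centre 5. Any automorphism fixes the centre and permutes the 6 leaves freely, so Aut(G) ≅ S_6 of order 6! = 720.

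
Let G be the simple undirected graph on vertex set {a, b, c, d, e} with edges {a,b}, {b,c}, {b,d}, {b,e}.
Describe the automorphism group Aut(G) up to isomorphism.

Vertex b has degree 4 and every other vertex has degree 1, so G is the star K_{1,4} with centre b. Any automorphism fixes the centre and permutes the 4 leaves freely, so Aut(G) ≅ S_4 of order 4! = 24.

the symmetric group on 4 letters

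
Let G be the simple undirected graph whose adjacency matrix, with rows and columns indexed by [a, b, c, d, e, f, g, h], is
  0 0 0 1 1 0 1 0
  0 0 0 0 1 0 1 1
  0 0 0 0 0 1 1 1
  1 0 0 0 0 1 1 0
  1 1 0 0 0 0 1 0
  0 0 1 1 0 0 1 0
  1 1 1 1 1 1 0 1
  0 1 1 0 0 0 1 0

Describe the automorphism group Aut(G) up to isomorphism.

Vertex g is the unique vertex of degree 7; the remaining 7 vertices each have degree 3 and induce a cycle, so G is the wheel on 8 vertices with hub g. Every automorphism fixes the hub and acts on the rim 7-cycle, so Aut(G) ≅ Aut(C_7) = D_7 of order 14.

the dihedral group of order 14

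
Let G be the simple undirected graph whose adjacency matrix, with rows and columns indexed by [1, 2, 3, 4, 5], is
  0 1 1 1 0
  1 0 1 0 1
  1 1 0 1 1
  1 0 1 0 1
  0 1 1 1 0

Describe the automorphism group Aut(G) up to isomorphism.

Vertex 3 is the unique vertex of degree 4; the remaining 4 vertices each have degree 3 and induce a cycle, so G is the wheel on 5 vertices with hub 3. With the hub fixed, the remaining symmetry is that of the rim cycle C_4, giving the dihedral group D_4.

D_4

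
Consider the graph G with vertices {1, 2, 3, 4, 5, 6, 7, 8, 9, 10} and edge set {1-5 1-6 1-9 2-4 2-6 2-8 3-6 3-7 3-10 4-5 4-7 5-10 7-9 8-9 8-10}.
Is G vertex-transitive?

Yes

G is 3-regular on 10 vertices with no triangles and no 4-cycles (girth 5): this is the Petersen graph. It is a classical fact that the Petersen graph has automorphism group S_5 (order 120), arising from its description as the Kneser graph K(5,2). Under this action every vertex can be carried to every other, so G is vertex-transitive.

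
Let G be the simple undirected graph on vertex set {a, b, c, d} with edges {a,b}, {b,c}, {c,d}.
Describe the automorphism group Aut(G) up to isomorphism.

the cyclic group of order 2

The degree sequence is [1, 2, 2, 1]; the two degree-1 vertices a and d are the ends of a path, so G = P_4. A path has exactly one nontrivial symmetry — reversal — giving Aut(G) of order 2.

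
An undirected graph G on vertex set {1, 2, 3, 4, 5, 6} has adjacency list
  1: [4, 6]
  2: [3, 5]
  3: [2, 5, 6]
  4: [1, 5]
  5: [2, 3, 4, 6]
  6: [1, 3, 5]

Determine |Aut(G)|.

1

The degree sequence is [2, 2, 3, 2, 4, 3]. Checking the degree-preserving permutations of the vertex set shows that none except the identity preserves every edge, so Aut(G) is trivial.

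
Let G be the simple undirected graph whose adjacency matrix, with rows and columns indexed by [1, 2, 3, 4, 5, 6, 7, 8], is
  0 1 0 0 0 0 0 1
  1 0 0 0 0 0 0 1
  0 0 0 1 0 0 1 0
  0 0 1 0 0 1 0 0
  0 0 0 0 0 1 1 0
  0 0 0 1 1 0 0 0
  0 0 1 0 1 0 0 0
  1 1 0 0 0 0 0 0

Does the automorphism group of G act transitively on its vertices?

G has two connected components, {3, 4, 5, 6, 7} and {1, 2, 8}; each is 2-regular, so G = C_5 ⊔ C_3. The orbit of 1 under Aut(G) is {1, 2, 8}, which does not contain 3, so G is not vertex-transitive.

No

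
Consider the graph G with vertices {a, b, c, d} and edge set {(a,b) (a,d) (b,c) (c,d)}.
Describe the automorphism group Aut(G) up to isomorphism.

D_4

Every vertex has degree 2 and the graph is connected, so G is the 4-cycle C_4. C_4 has 4 rotations and 4 reflections, so Aut(C_4) ≅ D_4 of order 8.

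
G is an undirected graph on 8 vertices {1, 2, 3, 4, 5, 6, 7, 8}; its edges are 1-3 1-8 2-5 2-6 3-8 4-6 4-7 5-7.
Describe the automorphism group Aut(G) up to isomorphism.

G has two connected components, {2, 4, 5, 6, 7} and {1, 3, 8}; each is 2-regular, so G = C_5 ⊔ C_3. The components are non-isomorphic (different sizes), so Aut(G) = Aut(C_3) × Aut(C_5) = D_3 × D_5 of order 6·10 = 60.

D_3 × D_5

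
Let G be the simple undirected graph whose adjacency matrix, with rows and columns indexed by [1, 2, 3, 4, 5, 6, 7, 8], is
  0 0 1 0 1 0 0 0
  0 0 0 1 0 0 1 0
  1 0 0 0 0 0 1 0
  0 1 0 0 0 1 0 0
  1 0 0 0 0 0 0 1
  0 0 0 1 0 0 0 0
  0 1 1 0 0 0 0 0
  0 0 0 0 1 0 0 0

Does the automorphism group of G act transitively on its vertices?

Automorphisms preserve degree, but G has vertices of degree 1 and vertices of degree 2; no automorphism maps one to the other, so G is not vertex-transitive.

No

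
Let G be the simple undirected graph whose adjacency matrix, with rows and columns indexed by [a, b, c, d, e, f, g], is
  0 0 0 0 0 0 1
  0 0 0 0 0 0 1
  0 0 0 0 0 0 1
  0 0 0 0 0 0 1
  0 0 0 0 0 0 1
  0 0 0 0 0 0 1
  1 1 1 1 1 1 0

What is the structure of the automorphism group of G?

Vertex g has degree 6 and every other vertex has degree 1, so G is the star K_{1,6} with centre g. Any automorphism fixes the centre and permutes the 6 leaves freely, so Aut(G) ≅ S_6 of order 6! = 720.

the symmetric group on 6 letters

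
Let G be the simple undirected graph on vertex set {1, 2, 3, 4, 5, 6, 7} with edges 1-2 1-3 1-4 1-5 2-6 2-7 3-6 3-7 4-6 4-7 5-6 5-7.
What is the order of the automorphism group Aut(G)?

The vertices split by degree into {1, 6, 7} (degree 4) and {2, 3, 4, 5} (degree 3); every edge runs between the two parts, so G is the complete bipartite graph K_{3,4}. The parts have unequal sizes, so no automorphism swaps them; each part is permuted independently, giving S_3 × S_4 of order 3!·4! = 144.

144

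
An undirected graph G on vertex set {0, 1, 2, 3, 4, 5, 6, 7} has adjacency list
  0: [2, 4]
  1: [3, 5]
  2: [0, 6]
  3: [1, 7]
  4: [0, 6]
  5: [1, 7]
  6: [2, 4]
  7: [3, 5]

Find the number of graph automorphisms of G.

G has two connected components, {1, 3, 5, 7} and {0, 2, 4, 6}; each is 2-regular, so G = C_4 ⊔ C_4. With two isomorphic components, Aut(G) = Aut(C_4) ≀ S_2 = (D_4 × D_4) ⋊ Z_2: permute each cycle by D_4, then optionally swap the two cycles. Order 2·(2·4)² = 128.

128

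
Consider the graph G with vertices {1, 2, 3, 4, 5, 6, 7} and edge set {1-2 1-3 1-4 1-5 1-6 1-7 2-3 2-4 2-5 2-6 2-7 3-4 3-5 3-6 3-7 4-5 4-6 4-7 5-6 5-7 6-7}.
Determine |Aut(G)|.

Every vertex has degree 6, so G is the complete graph K_7. Every bijection on the vertex set is an automorphism of K_7; hence Aut(K_7) ≅ S_7, order 5040.

5040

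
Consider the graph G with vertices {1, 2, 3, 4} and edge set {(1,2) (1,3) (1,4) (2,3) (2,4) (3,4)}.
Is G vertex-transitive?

Yes

All 4 vertices are pairwise adjacent: G = K_4. Every bijection on the vertex set is an automorphism of K_4; hence Aut(K_4) ≅ S_4, order 24. Under this action every vertex can be carried to every other, so G is vertex-transitive.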